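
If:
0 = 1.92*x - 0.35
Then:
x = 0.18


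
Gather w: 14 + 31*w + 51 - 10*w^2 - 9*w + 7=-10*w^2 + 22*w + 72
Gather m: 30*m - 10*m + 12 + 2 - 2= 20*m + 12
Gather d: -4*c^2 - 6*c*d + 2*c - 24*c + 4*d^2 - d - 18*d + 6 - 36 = -4*c^2 - 22*c + 4*d^2 + d*(-6*c - 19) - 30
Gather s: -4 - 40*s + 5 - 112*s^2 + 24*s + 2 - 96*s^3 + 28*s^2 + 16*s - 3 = -96*s^3 - 84*s^2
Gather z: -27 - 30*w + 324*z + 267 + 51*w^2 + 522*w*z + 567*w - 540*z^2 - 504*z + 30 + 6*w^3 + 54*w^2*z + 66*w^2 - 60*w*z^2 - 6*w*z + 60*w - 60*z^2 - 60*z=6*w^3 + 117*w^2 + 597*w + z^2*(-60*w - 600) + z*(54*w^2 + 516*w - 240) + 270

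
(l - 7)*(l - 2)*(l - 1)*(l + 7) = l^4 - 3*l^3 - 47*l^2 + 147*l - 98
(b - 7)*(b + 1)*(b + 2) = b^3 - 4*b^2 - 19*b - 14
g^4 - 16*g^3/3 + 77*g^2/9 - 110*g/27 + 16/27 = (g - 8/3)*(g - 2)*(g - 1/3)^2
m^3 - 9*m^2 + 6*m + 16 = (m - 8)*(m - 2)*(m + 1)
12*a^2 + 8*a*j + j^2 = (2*a + j)*(6*a + j)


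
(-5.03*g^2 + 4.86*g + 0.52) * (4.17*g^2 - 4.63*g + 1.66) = -20.9751*g^4 + 43.5551*g^3 - 28.6832*g^2 + 5.66*g + 0.8632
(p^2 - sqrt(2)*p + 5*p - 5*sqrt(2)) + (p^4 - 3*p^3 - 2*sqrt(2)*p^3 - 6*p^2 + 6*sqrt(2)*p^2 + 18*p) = p^4 - 3*p^3 - 2*sqrt(2)*p^3 - 5*p^2 + 6*sqrt(2)*p^2 - sqrt(2)*p + 23*p - 5*sqrt(2)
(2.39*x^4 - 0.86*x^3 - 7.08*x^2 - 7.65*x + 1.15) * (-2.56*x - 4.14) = -6.1184*x^5 - 7.693*x^4 + 21.6852*x^3 + 48.8952*x^2 + 28.727*x - 4.761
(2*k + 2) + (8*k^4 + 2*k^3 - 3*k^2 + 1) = 8*k^4 + 2*k^3 - 3*k^2 + 2*k + 3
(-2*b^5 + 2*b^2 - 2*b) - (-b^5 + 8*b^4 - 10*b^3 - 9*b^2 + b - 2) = -b^5 - 8*b^4 + 10*b^3 + 11*b^2 - 3*b + 2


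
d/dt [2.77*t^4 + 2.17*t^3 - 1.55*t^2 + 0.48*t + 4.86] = 11.08*t^3 + 6.51*t^2 - 3.1*t + 0.48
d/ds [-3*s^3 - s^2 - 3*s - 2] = -9*s^2 - 2*s - 3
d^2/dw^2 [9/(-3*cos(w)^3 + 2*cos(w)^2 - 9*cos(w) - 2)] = 9*((-45*cos(w) + 16*cos(2*w) - 27*cos(3*w))*(3*cos(w)^3 - 2*cos(w)^2 + 9*cos(w) + 2)/4 - 2*(9*cos(w)^2 - 4*cos(w) + 9)^2*sin(w)^2)/(3*cos(w)^3 - 2*cos(w)^2 + 9*cos(w) + 2)^3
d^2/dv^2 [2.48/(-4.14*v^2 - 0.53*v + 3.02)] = (85.012416*v^2 + 10.883232*v - 2.48*(8.28*v + 0.53)*(16.56*v + 1.06) - 62.013888)/(4.14*v^2 + 0.53*v - 3.02)^3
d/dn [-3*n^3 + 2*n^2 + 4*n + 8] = -9*n^2 + 4*n + 4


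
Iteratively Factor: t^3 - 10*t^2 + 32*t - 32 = (t - 2)*(t^2 - 8*t + 16) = (t - 4)*(t - 2)*(t - 4)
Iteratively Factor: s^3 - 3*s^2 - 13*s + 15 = (s - 5)*(s^2 + 2*s - 3) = (s - 5)*(s + 3)*(s - 1)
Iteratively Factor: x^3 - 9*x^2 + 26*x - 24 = (x - 2)*(x^2 - 7*x + 12) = (x - 4)*(x - 2)*(x - 3)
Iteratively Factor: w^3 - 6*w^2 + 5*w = (w - 5)*(w^2 - w) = (w - 5)*(w - 1)*(w)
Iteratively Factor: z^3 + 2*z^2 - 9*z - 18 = (z - 3)*(z^2 + 5*z + 6) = (z - 3)*(z + 2)*(z + 3)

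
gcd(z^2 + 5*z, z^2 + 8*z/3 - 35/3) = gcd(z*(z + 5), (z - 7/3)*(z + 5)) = z + 5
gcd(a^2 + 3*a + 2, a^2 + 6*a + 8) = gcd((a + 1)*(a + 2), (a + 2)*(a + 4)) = a + 2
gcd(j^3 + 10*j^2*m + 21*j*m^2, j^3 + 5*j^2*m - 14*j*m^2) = j^2 + 7*j*m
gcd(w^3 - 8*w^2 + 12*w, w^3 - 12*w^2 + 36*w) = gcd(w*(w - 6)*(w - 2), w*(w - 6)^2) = w^2 - 6*w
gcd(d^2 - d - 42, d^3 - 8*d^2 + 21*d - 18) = 1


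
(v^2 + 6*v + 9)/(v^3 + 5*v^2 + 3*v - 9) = 1/(v - 1)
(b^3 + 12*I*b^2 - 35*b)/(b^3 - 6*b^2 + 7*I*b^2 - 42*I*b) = (b + 5*I)/(b - 6)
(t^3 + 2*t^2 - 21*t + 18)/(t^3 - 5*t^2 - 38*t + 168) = (t^2 - 4*t + 3)/(t^2 - 11*t + 28)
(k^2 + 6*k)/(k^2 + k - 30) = k/(k - 5)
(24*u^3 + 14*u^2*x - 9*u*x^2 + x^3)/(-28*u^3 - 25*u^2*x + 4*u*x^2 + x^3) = (-6*u + x)/(7*u + x)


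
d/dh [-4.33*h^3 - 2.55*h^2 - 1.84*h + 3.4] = -12.99*h^2 - 5.1*h - 1.84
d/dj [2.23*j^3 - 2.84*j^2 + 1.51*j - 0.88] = 6.69*j^2 - 5.68*j + 1.51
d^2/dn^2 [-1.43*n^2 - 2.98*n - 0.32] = -2.86000000000000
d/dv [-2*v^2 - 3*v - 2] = -4*v - 3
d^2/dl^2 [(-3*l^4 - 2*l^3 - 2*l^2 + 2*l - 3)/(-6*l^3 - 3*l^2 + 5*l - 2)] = 2*(153*l^6 - 279*l^5 + 855*l^4 + 14*l^3 - 69*l^2 - 183*l + 45)/(216*l^9 + 324*l^8 - 378*l^7 - 297*l^6 + 531*l^5 - 81*l^4 - 233*l^3 + 186*l^2 - 60*l + 8)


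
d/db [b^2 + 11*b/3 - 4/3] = 2*b + 11/3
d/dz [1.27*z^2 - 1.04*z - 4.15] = 2.54*z - 1.04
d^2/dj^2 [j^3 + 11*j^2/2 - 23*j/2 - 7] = 6*j + 11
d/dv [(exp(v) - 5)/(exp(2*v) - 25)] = -exp(v)/(exp(2*v) + 10*exp(v) + 25)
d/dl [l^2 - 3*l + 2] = 2*l - 3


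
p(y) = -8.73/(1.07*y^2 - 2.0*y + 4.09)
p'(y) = -8.73*(2.0 - 2.14*y)/(1.07*y^2 - 2.0*y + 4.09)^2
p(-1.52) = -0.91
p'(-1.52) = -0.50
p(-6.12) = -0.15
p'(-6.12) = -0.04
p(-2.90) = -0.46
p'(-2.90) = -0.20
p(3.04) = -1.11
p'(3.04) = 0.63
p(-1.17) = -1.11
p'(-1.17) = -0.63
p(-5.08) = -0.21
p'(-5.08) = -0.06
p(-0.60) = -1.54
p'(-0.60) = -0.89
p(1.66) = -2.35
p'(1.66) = 0.98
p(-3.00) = -0.44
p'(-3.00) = -0.19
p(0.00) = -2.13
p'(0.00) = -1.04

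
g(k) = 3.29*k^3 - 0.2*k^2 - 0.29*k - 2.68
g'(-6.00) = 357.43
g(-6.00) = -718.78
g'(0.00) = -0.29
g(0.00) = -2.68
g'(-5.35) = 284.35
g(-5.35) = -510.65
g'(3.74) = 136.27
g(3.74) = 165.55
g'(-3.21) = 102.70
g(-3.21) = -112.63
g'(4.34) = 183.88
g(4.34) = 261.24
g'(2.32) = 51.91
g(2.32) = 36.65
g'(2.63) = 66.93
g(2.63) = 55.02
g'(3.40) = 112.45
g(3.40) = 123.33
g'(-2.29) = 52.39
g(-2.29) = -42.57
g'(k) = 9.87*k^2 - 0.4*k - 0.29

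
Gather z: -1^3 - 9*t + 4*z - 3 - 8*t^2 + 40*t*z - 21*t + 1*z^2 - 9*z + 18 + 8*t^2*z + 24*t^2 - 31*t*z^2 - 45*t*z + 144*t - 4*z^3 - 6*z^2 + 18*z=16*t^2 + 114*t - 4*z^3 + z^2*(-31*t - 5) + z*(8*t^2 - 5*t + 13) + 14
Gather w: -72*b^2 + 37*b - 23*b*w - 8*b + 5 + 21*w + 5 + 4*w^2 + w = -72*b^2 + 29*b + 4*w^2 + w*(22 - 23*b) + 10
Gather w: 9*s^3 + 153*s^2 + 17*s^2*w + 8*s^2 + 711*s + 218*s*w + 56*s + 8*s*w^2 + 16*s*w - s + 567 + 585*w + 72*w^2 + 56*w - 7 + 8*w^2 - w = 9*s^3 + 161*s^2 + 766*s + w^2*(8*s + 80) + w*(17*s^2 + 234*s + 640) + 560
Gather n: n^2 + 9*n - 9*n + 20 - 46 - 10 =n^2 - 36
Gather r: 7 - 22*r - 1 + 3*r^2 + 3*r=3*r^2 - 19*r + 6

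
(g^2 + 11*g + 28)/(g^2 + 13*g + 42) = (g + 4)/(g + 6)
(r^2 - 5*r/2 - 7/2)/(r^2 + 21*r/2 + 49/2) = (2*r^2 - 5*r - 7)/(2*r^2 + 21*r + 49)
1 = 1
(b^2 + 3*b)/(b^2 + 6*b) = (b + 3)/(b + 6)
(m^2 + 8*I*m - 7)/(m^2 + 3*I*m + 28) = (m + I)/(m - 4*I)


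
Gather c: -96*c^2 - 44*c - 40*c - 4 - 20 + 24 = -96*c^2 - 84*c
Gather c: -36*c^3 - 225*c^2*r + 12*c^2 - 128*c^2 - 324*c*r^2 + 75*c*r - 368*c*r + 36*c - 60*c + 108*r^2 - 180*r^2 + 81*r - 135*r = -36*c^3 + c^2*(-225*r - 116) + c*(-324*r^2 - 293*r - 24) - 72*r^2 - 54*r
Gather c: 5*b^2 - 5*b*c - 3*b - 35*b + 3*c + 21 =5*b^2 - 38*b + c*(3 - 5*b) + 21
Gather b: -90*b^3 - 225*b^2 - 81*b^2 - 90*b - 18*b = -90*b^3 - 306*b^2 - 108*b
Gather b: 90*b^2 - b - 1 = 90*b^2 - b - 1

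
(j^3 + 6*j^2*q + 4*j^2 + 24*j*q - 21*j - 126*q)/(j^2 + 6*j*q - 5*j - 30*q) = (j^2 + 4*j - 21)/(j - 5)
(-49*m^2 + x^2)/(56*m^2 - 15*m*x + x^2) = (7*m + x)/(-8*m + x)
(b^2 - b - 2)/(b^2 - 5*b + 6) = (b + 1)/(b - 3)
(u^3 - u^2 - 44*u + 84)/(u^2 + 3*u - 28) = (u^2 - 8*u + 12)/(u - 4)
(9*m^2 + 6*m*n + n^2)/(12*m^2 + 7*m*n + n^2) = (3*m + n)/(4*m + n)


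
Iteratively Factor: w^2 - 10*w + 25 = (w - 5)*(w - 5)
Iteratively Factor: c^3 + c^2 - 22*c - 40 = (c - 5)*(c^2 + 6*c + 8) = (c - 5)*(c + 2)*(c + 4)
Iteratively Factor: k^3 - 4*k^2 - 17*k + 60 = (k - 5)*(k^2 + k - 12) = (k - 5)*(k + 4)*(k - 3)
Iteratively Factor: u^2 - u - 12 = (u + 3)*(u - 4)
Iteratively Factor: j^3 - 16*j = (j - 4)*(j^2 + 4*j) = (j - 4)*(j + 4)*(j)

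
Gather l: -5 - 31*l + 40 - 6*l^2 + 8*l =-6*l^2 - 23*l + 35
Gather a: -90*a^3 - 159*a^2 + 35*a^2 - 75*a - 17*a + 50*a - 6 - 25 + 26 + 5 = -90*a^3 - 124*a^2 - 42*a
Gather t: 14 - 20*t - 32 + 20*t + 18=0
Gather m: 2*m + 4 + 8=2*m + 12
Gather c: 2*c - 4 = 2*c - 4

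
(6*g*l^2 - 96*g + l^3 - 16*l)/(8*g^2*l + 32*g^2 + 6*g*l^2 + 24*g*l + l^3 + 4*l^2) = (6*g*l - 24*g + l^2 - 4*l)/(8*g^2 + 6*g*l + l^2)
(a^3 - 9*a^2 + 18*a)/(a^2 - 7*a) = (a^2 - 9*a + 18)/(a - 7)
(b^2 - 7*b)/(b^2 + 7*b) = (b - 7)/(b + 7)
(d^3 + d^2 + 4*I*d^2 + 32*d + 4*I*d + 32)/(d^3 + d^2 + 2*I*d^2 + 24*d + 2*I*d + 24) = (d + 8*I)/(d + 6*I)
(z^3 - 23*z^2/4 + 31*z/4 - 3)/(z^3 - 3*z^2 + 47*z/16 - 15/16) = 4*(z - 4)/(4*z - 5)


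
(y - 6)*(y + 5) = y^2 - y - 30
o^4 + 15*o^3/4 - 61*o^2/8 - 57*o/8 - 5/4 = (o - 2)*(o + 1/4)*(o + 1/2)*(o + 5)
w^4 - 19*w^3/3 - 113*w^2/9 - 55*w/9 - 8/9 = (w - 8)*(w + 1/3)^2*(w + 1)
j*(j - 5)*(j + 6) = j^3 + j^2 - 30*j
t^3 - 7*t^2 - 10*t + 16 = (t - 8)*(t - 1)*(t + 2)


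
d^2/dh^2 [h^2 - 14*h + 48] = 2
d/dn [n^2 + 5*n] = 2*n + 5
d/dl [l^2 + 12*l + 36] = 2*l + 12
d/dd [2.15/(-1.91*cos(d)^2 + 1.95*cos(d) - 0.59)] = (4.1925 - 8.213*cos(d))*sin(d)/(1.91*cos(d)^2 - 1.95*cos(d) + 0.59)^2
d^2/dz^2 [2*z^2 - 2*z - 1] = 4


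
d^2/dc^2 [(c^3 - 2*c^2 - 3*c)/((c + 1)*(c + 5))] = 80/(c^3 + 15*c^2 + 75*c + 125)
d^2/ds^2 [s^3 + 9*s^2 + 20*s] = 6*s + 18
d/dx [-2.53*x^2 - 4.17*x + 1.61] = -5.06*x - 4.17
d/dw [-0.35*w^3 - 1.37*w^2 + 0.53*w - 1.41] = -1.05*w^2 - 2.74*w + 0.53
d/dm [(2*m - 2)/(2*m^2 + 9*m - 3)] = 4*(-m^2 + 2*m + 3)/(4*m^4 + 36*m^3 + 69*m^2 - 54*m + 9)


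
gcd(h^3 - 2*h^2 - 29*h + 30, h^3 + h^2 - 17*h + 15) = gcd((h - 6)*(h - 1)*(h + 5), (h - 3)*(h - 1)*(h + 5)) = h^2 + 4*h - 5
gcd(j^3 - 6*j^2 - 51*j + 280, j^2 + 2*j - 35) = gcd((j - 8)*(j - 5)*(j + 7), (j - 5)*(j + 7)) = j^2 + 2*j - 35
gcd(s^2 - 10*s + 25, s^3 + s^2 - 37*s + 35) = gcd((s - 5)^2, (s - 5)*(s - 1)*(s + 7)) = s - 5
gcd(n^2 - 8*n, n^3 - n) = n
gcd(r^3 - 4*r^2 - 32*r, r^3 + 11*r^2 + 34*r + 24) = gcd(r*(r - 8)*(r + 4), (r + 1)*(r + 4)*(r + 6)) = r + 4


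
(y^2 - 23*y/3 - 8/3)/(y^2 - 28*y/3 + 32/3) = (3*y + 1)/(3*y - 4)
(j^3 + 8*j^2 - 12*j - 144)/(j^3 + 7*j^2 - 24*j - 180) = (j - 4)/(j - 5)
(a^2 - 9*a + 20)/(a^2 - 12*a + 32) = (a - 5)/(a - 8)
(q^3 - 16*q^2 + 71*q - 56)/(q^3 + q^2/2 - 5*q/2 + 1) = 2*(q^2 - 15*q + 56)/(2*q^2 + 3*q - 2)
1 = 1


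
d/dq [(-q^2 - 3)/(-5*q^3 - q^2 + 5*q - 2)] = (-5*q^4 - 50*q^2 - 2*q + 15)/(25*q^6 + 10*q^5 - 49*q^4 + 10*q^3 + 29*q^2 - 20*q + 4)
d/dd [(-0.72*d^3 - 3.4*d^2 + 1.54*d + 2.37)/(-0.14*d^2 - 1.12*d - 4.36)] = (0.1008*d^4 + 1.6128*d^3 + 13.4412*d^2 + 30.3116*d - 4.06)/(0.0196*d^4 + 0.3136*d^3 + 2.4752*d^2 + 9.7664*d + 19.0096)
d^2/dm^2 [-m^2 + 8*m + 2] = -2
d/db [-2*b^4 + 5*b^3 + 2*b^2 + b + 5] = -8*b^3 + 15*b^2 + 4*b + 1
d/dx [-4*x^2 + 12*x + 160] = 12 - 8*x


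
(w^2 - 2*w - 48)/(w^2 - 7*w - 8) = (w + 6)/(w + 1)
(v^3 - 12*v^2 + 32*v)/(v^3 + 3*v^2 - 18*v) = (v^2 - 12*v + 32)/(v^2 + 3*v - 18)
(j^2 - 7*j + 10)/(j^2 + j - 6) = (j - 5)/(j + 3)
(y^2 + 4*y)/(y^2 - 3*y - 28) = y/(y - 7)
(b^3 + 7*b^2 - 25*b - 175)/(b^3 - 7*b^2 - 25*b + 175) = (b + 7)/(b - 7)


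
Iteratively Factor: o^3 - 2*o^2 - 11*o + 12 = (o - 1)*(o^2 - o - 12) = (o - 1)*(o + 3)*(o - 4)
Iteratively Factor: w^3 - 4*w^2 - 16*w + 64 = (w - 4)*(w^2 - 16) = (w - 4)*(w + 4)*(w - 4)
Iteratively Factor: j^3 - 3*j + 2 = (j - 1)*(j^2 + j - 2) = (j - 1)*(j + 2)*(j - 1)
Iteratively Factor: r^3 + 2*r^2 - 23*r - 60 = (r + 3)*(r^2 - r - 20) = (r - 5)*(r + 3)*(r + 4)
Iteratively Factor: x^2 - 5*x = (x)*(x - 5)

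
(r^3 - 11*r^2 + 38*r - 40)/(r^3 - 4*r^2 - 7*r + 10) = (r^2 - 6*r + 8)/(r^2 + r - 2)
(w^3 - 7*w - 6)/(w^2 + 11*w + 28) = (w^3 - 7*w - 6)/(w^2 + 11*w + 28)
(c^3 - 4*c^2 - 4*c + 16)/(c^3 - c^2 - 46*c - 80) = (c^2 - 6*c + 8)/(c^2 - 3*c - 40)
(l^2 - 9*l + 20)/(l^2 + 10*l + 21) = (l^2 - 9*l + 20)/(l^2 + 10*l + 21)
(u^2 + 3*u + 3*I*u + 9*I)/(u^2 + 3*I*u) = (u + 3)/u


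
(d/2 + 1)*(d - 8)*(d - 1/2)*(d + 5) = d^4/2 - 3*d^3/4 - 91*d^2/4 - 57*d/2 + 20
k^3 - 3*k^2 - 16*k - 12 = (k - 6)*(k + 1)*(k + 2)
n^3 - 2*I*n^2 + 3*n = n*(n - 3*I)*(n + I)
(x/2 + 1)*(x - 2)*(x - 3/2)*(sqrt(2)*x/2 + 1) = sqrt(2)*x^4/4 - 3*sqrt(2)*x^3/8 + x^3/2 - sqrt(2)*x^2 - 3*x^2/4 - 2*x + 3*sqrt(2)*x/2 + 3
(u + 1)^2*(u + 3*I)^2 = u^4 + 2*u^3 + 6*I*u^3 - 8*u^2 + 12*I*u^2 - 18*u + 6*I*u - 9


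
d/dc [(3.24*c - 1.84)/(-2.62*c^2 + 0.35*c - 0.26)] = (8.4888*c^2 - 9.6416*c - 0.1984)/(6.8644*c^4 - 1.834*c^3 + 1.4849*c^2 - 0.182*c + 0.0676)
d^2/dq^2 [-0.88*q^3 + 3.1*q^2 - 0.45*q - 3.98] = 6.2 - 5.28*q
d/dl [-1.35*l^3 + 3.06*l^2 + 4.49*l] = -4.05*l^2 + 6.12*l + 4.49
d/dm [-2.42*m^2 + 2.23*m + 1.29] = 2.23 - 4.84*m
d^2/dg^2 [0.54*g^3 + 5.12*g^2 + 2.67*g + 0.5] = 3.24*g + 10.24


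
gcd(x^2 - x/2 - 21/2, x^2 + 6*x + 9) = x + 3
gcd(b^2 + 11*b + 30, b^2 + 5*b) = b + 5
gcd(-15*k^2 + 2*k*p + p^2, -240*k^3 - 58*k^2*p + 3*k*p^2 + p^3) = 5*k + p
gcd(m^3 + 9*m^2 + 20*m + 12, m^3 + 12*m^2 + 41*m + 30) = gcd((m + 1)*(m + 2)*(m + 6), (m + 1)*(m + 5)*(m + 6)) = m^2 + 7*m + 6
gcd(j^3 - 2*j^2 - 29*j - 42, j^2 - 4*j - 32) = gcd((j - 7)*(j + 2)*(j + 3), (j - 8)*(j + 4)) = 1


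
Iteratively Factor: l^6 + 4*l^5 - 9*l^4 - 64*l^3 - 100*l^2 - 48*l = (l - 4)*(l^5 + 8*l^4 + 23*l^3 + 28*l^2 + 12*l) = (l - 4)*(l + 3)*(l^4 + 5*l^3 + 8*l^2 + 4*l) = (l - 4)*(l + 1)*(l + 3)*(l^3 + 4*l^2 + 4*l) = l*(l - 4)*(l + 1)*(l + 3)*(l^2 + 4*l + 4) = l*(l - 4)*(l + 1)*(l + 2)*(l + 3)*(l + 2)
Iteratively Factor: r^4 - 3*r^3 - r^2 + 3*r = (r + 1)*(r^3 - 4*r^2 + 3*r) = (r - 1)*(r + 1)*(r^2 - 3*r) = (r - 3)*(r - 1)*(r + 1)*(r)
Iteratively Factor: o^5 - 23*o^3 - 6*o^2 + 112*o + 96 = (o + 1)*(o^4 - o^3 - 22*o^2 + 16*o + 96) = (o + 1)*(o + 4)*(o^3 - 5*o^2 - 2*o + 24) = (o - 4)*(o + 1)*(o + 4)*(o^2 - o - 6) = (o - 4)*(o + 1)*(o + 2)*(o + 4)*(o - 3)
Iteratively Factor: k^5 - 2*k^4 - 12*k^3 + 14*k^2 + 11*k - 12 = (k + 1)*(k^4 - 3*k^3 - 9*k^2 + 23*k - 12) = (k - 1)*(k + 1)*(k^3 - 2*k^2 - 11*k + 12) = (k - 4)*(k - 1)*(k + 1)*(k^2 + 2*k - 3) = (k - 4)*(k - 1)^2*(k + 1)*(k + 3)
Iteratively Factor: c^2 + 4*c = (c)*(c + 4)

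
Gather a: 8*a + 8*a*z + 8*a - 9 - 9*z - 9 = a*(8*z + 16) - 9*z - 18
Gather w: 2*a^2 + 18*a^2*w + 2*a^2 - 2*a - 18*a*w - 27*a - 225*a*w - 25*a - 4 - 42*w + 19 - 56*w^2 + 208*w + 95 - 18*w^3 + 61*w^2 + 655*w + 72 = 4*a^2 - 54*a - 18*w^3 + 5*w^2 + w*(18*a^2 - 243*a + 821) + 182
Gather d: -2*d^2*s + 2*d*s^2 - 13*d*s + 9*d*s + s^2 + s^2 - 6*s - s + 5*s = -2*d^2*s + d*(2*s^2 - 4*s) + 2*s^2 - 2*s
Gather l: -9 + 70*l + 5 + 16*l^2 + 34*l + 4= 16*l^2 + 104*l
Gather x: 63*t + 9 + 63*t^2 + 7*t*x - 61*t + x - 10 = 63*t^2 + 2*t + x*(7*t + 1) - 1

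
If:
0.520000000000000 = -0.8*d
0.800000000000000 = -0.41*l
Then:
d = -0.65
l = -1.95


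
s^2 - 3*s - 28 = (s - 7)*(s + 4)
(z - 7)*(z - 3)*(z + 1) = z^3 - 9*z^2 + 11*z + 21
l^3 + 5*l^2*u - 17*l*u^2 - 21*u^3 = (l - 3*u)*(l + u)*(l + 7*u)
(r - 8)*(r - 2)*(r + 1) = r^3 - 9*r^2 + 6*r + 16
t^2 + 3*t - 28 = (t - 4)*(t + 7)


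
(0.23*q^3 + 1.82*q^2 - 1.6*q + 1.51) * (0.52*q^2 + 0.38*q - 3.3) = 0.1196*q^5 + 1.0338*q^4 - 0.8994*q^3 - 5.8288*q^2 + 5.8538*q - 4.983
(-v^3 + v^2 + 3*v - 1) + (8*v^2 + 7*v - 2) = -v^3 + 9*v^2 + 10*v - 3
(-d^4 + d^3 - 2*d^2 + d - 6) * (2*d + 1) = -2*d^5 + d^4 - 3*d^3 - 11*d - 6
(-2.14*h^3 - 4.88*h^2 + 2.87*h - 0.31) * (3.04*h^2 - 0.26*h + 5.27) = -6.5056*h^5 - 14.2788*h^4 - 1.2842*h^3 - 27.4062*h^2 + 15.2055*h - 1.6337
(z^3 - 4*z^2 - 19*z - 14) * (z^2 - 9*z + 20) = z^5 - 13*z^4 + 37*z^3 + 77*z^2 - 254*z - 280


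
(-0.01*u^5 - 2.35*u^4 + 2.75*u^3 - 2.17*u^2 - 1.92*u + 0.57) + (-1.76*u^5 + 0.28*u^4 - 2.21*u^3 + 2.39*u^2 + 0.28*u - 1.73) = -1.77*u^5 - 2.07*u^4 + 0.54*u^3 + 0.22*u^2 - 1.64*u - 1.16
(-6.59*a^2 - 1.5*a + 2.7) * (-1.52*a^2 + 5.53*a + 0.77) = 10.0168*a^4 - 34.1627*a^3 - 17.4733*a^2 + 13.776*a + 2.079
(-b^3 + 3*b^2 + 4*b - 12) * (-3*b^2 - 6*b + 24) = 3*b^5 - 3*b^4 - 54*b^3 + 84*b^2 + 168*b - 288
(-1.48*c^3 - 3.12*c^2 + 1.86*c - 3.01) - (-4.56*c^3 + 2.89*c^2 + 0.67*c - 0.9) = 3.08*c^3 - 6.01*c^2 + 1.19*c - 2.11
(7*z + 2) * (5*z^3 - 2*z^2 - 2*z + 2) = 35*z^4 - 4*z^3 - 18*z^2 + 10*z + 4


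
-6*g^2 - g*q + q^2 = (-3*g + q)*(2*g + q)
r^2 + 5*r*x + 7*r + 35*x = (r + 7)*(r + 5*x)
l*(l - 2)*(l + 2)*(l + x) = l^4 + l^3*x - 4*l^2 - 4*l*x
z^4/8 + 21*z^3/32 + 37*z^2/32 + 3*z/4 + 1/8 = (z/4 + 1/2)*(z/2 + 1/2)*(z + 1/4)*(z + 2)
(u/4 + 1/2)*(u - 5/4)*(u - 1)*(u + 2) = u^4/4 + 7*u^3/16 - 15*u^2/16 - u + 5/4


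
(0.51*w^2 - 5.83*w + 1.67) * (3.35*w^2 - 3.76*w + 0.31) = 1.7085*w^4 - 21.4481*w^3 + 27.6734*w^2 - 8.0865*w + 0.5177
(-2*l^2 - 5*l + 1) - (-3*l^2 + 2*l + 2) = l^2 - 7*l - 1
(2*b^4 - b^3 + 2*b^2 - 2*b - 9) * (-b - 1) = -2*b^5 - b^4 - b^3 + 11*b + 9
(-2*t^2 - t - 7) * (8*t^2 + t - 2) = -16*t^4 - 10*t^3 - 53*t^2 - 5*t + 14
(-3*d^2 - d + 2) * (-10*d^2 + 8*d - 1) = 30*d^4 - 14*d^3 - 25*d^2 + 17*d - 2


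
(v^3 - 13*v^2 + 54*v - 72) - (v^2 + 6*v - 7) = v^3 - 14*v^2 + 48*v - 65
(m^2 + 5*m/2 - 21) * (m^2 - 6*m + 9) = m^4 - 7*m^3/2 - 27*m^2 + 297*m/2 - 189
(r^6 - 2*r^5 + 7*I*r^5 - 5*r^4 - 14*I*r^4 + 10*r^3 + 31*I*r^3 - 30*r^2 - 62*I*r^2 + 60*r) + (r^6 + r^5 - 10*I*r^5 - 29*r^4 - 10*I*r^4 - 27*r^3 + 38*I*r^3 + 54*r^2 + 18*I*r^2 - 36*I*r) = 2*r^6 - r^5 - 3*I*r^5 - 34*r^4 - 24*I*r^4 - 17*r^3 + 69*I*r^3 + 24*r^2 - 44*I*r^2 + 60*r - 36*I*r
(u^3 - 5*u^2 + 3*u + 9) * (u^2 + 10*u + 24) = u^5 + 5*u^4 - 23*u^3 - 81*u^2 + 162*u + 216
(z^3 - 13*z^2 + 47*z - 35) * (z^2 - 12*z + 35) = z^5 - 25*z^4 + 238*z^3 - 1054*z^2 + 2065*z - 1225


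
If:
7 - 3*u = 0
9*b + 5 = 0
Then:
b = -5/9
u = 7/3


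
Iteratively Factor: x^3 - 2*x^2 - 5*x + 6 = (x - 3)*(x^2 + x - 2) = (x - 3)*(x + 2)*(x - 1)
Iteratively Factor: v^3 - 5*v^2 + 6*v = (v)*(v^2 - 5*v + 6) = v*(v - 3)*(v - 2)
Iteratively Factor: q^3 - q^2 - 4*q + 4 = (q + 2)*(q^2 - 3*q + 2) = (q - 2)*(q + 2)*(q - 1)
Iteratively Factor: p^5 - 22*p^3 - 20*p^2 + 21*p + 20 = (p + 1)*(p^4 - p^3 - 21*p^2 + p + 20) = (p - 5)*(p + 1)*(p^3 + 4*p^2 - p - 4) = (p - 5)*(p + 1)*(p + 4)*(p^2 - 1) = (p - 5)*(p + 1)^2*(p + 4)*(p - 1)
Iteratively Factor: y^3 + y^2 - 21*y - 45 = (y + 3)*(y^2 - 2*y - 15) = (y - 5)*(y + 3)*(y + 3)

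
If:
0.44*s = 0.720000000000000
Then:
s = 1.64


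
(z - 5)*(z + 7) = z^2 + 2*z - 35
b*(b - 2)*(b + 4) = b^3 + 2*b^2 - 8*b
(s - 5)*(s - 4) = s^2 - 9*s + 20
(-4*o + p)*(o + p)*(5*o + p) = -20*o^3 - 19*o^2*p + 2*o*p^2 + p^3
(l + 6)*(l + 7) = l^2 + 13*l + 42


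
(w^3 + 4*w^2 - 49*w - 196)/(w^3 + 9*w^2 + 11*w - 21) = (w^2 - 3*w - 28)/(w^2 + 2*w - 3)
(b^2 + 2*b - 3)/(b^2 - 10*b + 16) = (b^2 + 2*b - 3)/(b^2 - 10*b + 16)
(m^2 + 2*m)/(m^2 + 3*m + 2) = m/(m + 1)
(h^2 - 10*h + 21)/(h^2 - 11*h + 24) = (h - 7)/(h - 8)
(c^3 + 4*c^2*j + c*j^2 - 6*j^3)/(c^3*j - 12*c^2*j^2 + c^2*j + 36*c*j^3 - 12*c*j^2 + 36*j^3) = (c^3 + 4*c^2*j + c*j^2 - 6*j^3)/(j*(c^3 - 12*c^2*j + c^2 + 36*c*j^2 - 12*c*j + 36*j^2))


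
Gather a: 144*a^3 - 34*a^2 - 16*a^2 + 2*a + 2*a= 144*a^3 - 50*a^2 + 4*a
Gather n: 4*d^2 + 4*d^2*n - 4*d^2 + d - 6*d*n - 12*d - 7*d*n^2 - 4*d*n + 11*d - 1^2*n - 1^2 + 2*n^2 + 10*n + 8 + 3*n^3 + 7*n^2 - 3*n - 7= 3*n^3 + n^2*(9 - 7*d) + n*(4*d^2 - 10*d + 6)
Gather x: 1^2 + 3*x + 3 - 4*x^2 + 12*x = -4*x^2 + 15*x + 4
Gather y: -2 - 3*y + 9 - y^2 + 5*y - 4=-y^2 + 2*y + 3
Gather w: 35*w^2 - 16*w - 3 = 35*w^2 - 16*w - 3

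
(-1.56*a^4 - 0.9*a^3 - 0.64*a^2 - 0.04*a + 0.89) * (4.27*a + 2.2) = -6.6612*a^5 - 7.275*a^4 - 4.7128*a^3 - 1.5788*a^2 + 3.7123*a + 1.958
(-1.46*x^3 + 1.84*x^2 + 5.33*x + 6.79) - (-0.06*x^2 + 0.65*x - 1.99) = -1.46*x^3 + 1.9*x^2 + 4.68*x + 8.78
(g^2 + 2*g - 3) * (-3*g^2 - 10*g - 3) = -3*g^4 - 16*g^3 - 14*g^2 + 24*g + 9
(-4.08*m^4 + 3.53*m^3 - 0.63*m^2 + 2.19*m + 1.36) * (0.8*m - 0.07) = -3.264*m^5 + 3.1096*m^4 - 0.7511*m^3 + 1.7961*m^2 + 0.9347*m - 0.0952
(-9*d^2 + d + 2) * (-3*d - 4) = 27*d^3 + 33*d^2 - 10*d - 8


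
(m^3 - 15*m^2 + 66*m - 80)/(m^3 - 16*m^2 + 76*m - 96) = (m - 5)/(m - 6)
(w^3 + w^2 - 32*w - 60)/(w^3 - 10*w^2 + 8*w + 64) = (w^2 - w - 30)/(w^2 - 12*w + 32)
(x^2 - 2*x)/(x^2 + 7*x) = (x - 2)/(x + 7)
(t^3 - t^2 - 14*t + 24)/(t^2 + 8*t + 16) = (t^2 - 5*t + 6)/(t + 4)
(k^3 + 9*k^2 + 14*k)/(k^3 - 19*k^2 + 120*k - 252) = k*(k^2 + 9*k + 14)/(k^3 - 19*k^2 + 120*k - 252)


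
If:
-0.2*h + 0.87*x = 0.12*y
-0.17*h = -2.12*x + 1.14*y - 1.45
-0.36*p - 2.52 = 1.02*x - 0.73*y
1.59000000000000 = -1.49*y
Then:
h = -7.42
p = -3.91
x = -1.85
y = -1.07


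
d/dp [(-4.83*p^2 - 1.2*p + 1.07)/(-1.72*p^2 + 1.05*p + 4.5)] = (-7.1355*p^2 - 39.7892*p - 6.5235)/(2.9584*p^4 - 3.612*p^3 - 14.3775*p^2 + 9.45*p + 20.25)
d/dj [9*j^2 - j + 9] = 18*j - 1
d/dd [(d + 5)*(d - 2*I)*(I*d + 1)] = 3*I*d^2 + d*(6 + 10*I) + 15 - 2*I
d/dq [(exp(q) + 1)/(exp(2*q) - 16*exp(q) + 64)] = (-exp(q) - 10)*exp(q)/(exp(3*q) - 24*exp(2*q) + 192*exp(q) - 512)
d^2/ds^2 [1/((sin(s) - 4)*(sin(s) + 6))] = (-4*sin(s)^4 - 6*sin(s)^3 - 94*sin(s)^2 - 36*sin(s) + 56)/((sin(s) - 4)^3*(sin(s) + 6)^3)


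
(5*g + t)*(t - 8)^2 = 5*g*t^2 - 80*g*t + 320*g + t^3 - 16*t^2 + 64*t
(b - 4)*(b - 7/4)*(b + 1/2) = b^3 - 21*b^2/4 + 33*b/8 + 7/2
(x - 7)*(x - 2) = x^2 - 9*x + 14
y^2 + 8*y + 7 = (y + 1)*(y + 7)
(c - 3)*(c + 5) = c^2 + 2*c - 15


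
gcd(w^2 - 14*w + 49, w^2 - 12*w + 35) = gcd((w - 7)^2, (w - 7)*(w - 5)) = w - 7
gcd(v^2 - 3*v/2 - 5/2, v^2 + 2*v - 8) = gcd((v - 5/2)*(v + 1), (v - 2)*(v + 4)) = 1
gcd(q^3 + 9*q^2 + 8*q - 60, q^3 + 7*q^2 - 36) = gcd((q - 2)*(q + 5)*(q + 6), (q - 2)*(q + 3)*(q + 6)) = q^2 + 4*q - 12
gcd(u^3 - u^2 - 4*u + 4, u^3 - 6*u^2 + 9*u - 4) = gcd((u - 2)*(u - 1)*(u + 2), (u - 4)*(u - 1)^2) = u - 1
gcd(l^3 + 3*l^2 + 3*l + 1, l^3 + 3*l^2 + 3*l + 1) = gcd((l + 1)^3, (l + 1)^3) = l^3 + 3*l^2 + 3*l + 1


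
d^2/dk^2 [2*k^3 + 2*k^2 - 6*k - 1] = 12*k + 4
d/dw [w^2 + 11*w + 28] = 2*w + 11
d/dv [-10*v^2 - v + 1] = -20*v - 1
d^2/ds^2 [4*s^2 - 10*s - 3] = 8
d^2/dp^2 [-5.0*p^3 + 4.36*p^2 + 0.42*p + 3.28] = 8.72 - 30.0*p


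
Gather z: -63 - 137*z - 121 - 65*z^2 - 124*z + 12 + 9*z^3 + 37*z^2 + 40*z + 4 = 9*z^3 - 28*z^2 - 221*z - 168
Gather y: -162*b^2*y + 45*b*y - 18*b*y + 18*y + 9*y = y*(-162*b^2 + 27*b + 27)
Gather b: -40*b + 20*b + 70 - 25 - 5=40 - 20*b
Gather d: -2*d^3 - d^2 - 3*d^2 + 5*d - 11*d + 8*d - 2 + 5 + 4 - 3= -2*d^3 - 4*d^2 + 2*d + 4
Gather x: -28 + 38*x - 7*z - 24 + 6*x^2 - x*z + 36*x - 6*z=6*x^2 + x*(74 - z) - 13*z - 52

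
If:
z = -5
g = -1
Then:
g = -1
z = -5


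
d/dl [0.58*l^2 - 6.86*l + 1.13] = 1.16*l - 6.86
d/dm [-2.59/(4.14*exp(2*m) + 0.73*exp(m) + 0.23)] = (21.4452*exp(m) + 1.8907)*exp(m)/(4.14*exp(2*m) + 0.73*exp(m) + 0.23)^2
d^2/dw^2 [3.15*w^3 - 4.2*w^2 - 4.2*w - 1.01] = 18.9*w - 8.4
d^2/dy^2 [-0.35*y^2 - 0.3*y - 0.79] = -0.700000000000000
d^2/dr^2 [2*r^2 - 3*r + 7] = 4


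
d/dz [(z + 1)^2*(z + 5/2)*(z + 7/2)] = 4*z^3 + 24*z^2 + 87*z/2 + 47/2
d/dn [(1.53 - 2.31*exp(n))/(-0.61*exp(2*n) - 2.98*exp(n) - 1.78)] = (-1.4091*exp(2*n) + 1.8666*exp(n) + 8.6712)*exp(n)/(0.3721*exp(4*n) + 3.6356*exp(3*n) + 11.052*exp(2*n) + 10.6088*exp(n) + 3.1684)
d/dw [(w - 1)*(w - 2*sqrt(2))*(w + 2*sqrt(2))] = 3*w^2 - 2*w - 8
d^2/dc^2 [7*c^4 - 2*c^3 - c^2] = 84*c^2 - 12*c - 2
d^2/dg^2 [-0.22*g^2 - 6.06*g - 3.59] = -0.440000000000000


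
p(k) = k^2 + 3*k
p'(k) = 2*k + 3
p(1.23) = 5.20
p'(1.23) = 5.46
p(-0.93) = -1.93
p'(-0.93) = 1.14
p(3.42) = 21.96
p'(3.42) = 9.84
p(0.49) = 1.71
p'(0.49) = 3.98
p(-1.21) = -2.17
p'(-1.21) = 0.58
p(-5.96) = 17.64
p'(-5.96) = -8.92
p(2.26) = 11.89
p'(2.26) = 7.52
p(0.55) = 1.95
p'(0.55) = 4.10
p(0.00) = 0.00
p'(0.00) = 3.00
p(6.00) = 54.00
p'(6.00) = 15.00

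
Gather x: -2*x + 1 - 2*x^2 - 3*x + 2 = -2*x^2 - 5*x + 3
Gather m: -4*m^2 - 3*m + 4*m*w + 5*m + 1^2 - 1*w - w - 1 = -4*m^2 + m*(4*w + 2) - 2*w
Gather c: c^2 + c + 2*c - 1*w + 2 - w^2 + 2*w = c^2 + 3*c - w^2 + w + 2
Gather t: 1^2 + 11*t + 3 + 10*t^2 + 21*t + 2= 10*t^2 + 32*t + 6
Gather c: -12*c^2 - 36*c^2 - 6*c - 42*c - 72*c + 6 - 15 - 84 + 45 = -48*c^2 - 120*c - 48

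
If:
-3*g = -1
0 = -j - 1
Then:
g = 1/3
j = -1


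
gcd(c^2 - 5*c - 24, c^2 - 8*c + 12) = 1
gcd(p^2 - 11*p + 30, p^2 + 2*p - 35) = p - 5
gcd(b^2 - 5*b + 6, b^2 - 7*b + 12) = b - 3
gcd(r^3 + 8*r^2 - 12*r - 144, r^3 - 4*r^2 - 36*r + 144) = r^2 + 2*r - 24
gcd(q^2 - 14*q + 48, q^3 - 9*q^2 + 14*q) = 1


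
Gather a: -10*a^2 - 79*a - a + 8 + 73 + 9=-10*a^2 - 80*a + 90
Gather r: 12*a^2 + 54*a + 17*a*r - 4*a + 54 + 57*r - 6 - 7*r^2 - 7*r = 12*a^2 + 50*a - 7*r^2 + r*(17*a + 50) + 48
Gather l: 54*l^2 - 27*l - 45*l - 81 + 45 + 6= 54*l^2 - 72*l - 30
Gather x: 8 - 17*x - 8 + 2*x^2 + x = 2*x^2 - 16*x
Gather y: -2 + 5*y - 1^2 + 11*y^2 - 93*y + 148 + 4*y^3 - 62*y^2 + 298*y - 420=4*y^3 - 51*y^2 + 210*y - 275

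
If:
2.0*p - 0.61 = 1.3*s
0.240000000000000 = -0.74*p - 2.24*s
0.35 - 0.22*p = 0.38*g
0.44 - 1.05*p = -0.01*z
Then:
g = 0.81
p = 0.19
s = -0.17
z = -23.66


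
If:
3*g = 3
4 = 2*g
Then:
No Solution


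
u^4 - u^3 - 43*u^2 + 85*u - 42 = (u - 6)*(u - 1)^2*(u + 7)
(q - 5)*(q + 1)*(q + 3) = q^3 - q^2 - 17*q - 15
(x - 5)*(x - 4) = x^2 - 9*x + 20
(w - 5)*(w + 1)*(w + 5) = w^3 + w^2 - 25*w - 25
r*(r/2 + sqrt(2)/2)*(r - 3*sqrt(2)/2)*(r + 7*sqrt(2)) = r^4/2 + 13*sqrt(2)*r^3/4 - 5*r^2 - 21*sqrt(2)*r/2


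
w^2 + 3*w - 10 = (w - 2)*(w + 5)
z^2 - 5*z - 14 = (z - 7)*(z + 2)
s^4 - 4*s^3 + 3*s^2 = s^2*(s - 3)*(s - 1)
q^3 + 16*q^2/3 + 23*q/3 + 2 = (q + 1/3)*(q + 2)*(q + 3)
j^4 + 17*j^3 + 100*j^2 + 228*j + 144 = (j + 1)*(j + 4)*(j + 6)^2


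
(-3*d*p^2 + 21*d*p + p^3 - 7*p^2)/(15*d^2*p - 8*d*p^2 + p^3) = (p - 7)/(-5*d + p)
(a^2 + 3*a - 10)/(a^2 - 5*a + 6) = (a + 5)/(a - 3)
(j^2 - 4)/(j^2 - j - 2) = (j + 2)/(j + 1)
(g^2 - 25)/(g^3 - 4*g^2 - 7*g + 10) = (g + 5)/(g^2 + g - 2)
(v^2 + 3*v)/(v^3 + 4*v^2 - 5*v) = (v + 3)/(v^2 + 4*v - 5)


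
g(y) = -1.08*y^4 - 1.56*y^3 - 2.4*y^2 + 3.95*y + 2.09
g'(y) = -4.32*y^3 - 4.68*y^2 - 4.8*y + 3.95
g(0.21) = 2.80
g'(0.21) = 2.70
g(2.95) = -128.98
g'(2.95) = -161.84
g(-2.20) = -26.90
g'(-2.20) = 37.86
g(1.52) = -8.69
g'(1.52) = -29.33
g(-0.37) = 0.36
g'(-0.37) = 5.30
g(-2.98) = -74.88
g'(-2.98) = 91.02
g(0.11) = 2.49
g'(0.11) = 3.36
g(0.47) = 3.20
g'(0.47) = 0.21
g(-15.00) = -50007.16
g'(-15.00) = 13602.95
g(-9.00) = -6176.50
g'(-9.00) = 2817.35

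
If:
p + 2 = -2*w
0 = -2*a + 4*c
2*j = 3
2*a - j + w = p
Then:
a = -3*w/2 - 1/4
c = -3*w/4 - 1/8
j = 3/2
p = -2*w - 2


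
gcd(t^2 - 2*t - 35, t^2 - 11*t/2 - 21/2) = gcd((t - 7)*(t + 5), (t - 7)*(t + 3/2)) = t - 7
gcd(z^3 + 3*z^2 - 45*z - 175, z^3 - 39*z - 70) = z^2 - 2*z - 35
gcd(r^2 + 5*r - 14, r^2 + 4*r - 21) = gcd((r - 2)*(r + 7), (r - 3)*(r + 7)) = r + 7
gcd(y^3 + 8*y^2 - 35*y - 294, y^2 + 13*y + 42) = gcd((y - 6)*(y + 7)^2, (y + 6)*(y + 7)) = y + 7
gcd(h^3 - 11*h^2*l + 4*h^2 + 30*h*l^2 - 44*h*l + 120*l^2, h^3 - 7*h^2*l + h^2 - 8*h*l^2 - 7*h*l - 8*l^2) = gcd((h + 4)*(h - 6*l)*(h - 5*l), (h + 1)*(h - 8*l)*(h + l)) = 1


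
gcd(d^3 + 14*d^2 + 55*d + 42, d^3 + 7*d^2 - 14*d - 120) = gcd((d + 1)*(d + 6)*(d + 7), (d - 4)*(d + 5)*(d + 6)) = d + 6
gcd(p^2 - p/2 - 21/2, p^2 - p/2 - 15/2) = 1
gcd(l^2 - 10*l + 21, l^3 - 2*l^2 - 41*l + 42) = l - 7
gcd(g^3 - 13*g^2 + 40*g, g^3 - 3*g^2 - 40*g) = g^2 - 8*g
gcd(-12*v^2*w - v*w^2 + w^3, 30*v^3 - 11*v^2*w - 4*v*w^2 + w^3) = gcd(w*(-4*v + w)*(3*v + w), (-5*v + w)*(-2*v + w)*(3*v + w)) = 3*v + w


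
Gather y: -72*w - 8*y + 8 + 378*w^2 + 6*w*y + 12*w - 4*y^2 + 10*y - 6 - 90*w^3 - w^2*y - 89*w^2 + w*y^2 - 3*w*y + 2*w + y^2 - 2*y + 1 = -90*w^3 + 289*w^2 - 58*w + y^2*(w - 3) + y*(-w^2 + 3*w) + 3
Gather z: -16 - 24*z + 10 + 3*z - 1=-21*z - 7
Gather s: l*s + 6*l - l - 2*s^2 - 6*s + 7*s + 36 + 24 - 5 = 5*l - 2*s^2 + s*(l + 1) + 55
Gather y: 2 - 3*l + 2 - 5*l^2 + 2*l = -5*l^2 - l + 4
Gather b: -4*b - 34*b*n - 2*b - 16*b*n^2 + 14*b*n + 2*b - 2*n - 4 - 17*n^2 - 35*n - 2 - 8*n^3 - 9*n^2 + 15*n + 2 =b*(-16*n^2 - 20*n - 4) - 8*n^3 - 26*n^2 - 22*n - 4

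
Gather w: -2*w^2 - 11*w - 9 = -2*w^2 - 11*w - 9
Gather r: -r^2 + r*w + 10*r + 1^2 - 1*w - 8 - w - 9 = -r^2 + r*(w + 10) - 2*w - 16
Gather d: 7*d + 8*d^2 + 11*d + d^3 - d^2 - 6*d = d^3 + 7*d^2 + 12*d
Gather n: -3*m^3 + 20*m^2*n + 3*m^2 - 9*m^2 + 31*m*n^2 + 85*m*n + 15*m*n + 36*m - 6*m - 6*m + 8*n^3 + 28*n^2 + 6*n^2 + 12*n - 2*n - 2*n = -3*m^3 - 6*m^2 + 24*m + 8*n^3 + n^2*(31*m + 34) + n*(20*m^2 + 100*m + 8)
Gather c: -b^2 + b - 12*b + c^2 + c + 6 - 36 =-b^2 - 11*b + c^2 + c - 30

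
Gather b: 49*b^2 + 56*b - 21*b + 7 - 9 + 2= 49*b^2 + 35*b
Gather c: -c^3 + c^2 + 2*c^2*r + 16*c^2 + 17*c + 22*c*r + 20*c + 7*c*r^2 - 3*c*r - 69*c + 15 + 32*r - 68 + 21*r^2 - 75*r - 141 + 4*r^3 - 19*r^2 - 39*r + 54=-c^3 + c^2*(2*r + 17) + c*(7*r^2 + 19*r - 32) + 4*r^3 + 2*r^2 - 82*r - 140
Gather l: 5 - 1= 4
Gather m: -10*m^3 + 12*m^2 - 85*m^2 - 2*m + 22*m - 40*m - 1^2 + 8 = -10*m^3 - 73*m^2 - 20*m + 7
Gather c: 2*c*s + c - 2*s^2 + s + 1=c*(2*s + 1) - 2*s^2 + s + 1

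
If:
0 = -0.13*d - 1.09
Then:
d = -8.38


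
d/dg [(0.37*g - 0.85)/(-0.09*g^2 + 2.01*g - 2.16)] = (0.0333*g^2 - 0.153*g + 0.9093)/(0.0081*g^4 - 0.3618*g^3 + 4.4289*g^2 - 8.6832*g + 4.6656)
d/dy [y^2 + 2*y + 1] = 2*y + 2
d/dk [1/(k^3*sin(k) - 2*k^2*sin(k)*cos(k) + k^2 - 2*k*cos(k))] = (-k^3*cos(k) - 3*k^2*sin(k) + 2*k^2*cos(2*k) - 2*k*sin(k) + 2*k*sin(2*k) - 2*k + 2*cos(k))/(k^2*(k - 2*cos(k))^2*(k*sin(k) + 1)^2)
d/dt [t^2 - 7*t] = 2*t - 7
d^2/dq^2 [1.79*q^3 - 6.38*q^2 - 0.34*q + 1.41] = 10.74*q - 12.76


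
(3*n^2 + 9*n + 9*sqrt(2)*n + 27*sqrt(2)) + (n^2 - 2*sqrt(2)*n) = 4*n^2 + 9*n + 7*sqrt(2)*n + 27*sqrt(2)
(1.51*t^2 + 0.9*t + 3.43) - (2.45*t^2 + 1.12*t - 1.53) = -0.94*t^2 - 0.22*t + 4.96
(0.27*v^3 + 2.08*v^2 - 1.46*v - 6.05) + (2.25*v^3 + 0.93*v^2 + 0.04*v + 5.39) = 2.52*v^3 + 3.01*v^2 - 1.42*v - 0.66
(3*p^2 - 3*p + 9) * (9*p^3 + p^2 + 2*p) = 27*p^5 - 24*p^4 + 84*p^3 + 3*p^2 + 18*p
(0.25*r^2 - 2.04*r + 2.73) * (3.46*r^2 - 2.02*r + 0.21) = 0.865*r^4 - 7.5634*r^3 + 13.6191*r^2 - 5.943*r + 0.5733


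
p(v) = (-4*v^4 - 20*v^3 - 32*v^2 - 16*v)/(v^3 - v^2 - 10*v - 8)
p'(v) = (-3*v^2 + 2*v + 10)*(-4*v^4 - 20*v^3 - 32*v^2 - 16*v)/(v^3 - v^2 - 10*v - 8)^2 + (-16*v^3 - 60*v^2 - 64*v - 16)/(v^3 - v^2 - 10*v - 8) = 4*(-v^2 + 8*v + 8)/(v^2 - 8*v + 16)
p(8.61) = -79.26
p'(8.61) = 0.52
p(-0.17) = -0.30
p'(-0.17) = 1.52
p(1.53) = 8.75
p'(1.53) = 11.74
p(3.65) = 235.69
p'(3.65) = 779.67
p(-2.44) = 0.67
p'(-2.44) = -1.69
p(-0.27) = -0.44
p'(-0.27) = 1.27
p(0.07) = 0.15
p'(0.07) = 2.22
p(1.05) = 4.34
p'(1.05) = 7.03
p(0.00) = 0.00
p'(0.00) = 2.00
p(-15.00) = 41.05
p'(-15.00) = -3.73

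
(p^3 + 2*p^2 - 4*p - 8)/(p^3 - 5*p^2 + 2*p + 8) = (p^2 + 4*p + 4)/(p^2 - 3*p - 4)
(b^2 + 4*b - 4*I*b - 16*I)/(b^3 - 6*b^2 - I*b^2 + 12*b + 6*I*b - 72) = (b + 4)/(b^2 + 3*b*(-2 + I) - 18*I)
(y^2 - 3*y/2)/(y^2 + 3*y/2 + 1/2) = y*(2*y - 3)/(2*y^2 + 3*y + 1)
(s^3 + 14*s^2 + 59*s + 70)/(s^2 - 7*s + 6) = (s^3 + 14*s^2 + 59*s + 70)/(s^2 - 7*s + 6)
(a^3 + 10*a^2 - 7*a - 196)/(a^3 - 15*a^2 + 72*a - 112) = (a^2 + 14*a + 49)/(a^2 - 11*a + 28)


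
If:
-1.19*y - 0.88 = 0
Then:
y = -0.74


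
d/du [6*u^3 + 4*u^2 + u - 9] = 18*u^2 + 8*u + 1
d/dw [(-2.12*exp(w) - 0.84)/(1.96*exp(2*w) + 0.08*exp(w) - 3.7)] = (4.1552*exp(2*w) + 3.2928*exp(w) + 7.9112)*exp(w)/(3.8416*exp(4*w) + 0.3136*exp(3*w) - 14.4976*exp(2*w) - 0.592*exp(w) + 13.69)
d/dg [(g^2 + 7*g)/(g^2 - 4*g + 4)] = (-11*g - 14)/(g^3 - 6*g^2 + 12*g - 8)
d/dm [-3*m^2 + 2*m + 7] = 2 - 6*m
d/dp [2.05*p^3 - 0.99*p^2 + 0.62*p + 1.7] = 6.15*p^2 - 1.98*p + 0.62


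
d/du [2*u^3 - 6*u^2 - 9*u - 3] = 6*u^2 - 12*u - 9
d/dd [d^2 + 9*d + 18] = 2*d + 9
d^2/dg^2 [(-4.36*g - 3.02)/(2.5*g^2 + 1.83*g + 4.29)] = (-(4.36*g + 3.02)*(5.0*g + 1.83)*(10.0*g + 3.66) + (65.4*g + 31.0576)*(2.5*g^2 + 1.83*g + 4.29))/(2.5*g^2 + 1.83*g + 4.29)^3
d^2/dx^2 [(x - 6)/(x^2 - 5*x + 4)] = 2*((11 - 3*x)*(x^2 - 5*x + 4) + (x - 6)*(2*x - 5)^2)/(x^2 - 5*x + 4)^3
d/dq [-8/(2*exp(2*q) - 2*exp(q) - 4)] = (8*exp(q) - 4)*exp(q)/(-exp(2*q) + exp(q) + 2)^2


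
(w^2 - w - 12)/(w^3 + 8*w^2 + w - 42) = (w - 4)/(w^2 + 5*w - 14)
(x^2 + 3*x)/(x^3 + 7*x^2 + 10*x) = (x + 3)/(x^2 + 7*x + 10)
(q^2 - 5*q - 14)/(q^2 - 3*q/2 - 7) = 2*(q - 7)/(2*q - 7)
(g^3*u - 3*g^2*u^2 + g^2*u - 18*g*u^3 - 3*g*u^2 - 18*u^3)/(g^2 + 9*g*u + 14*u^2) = u*(g^3 - 3*g^2*u + g^2 - 18*g*u^2 - 3*g*u - 18*u^2)/(g^2 + 9*g*u + 14*u^2)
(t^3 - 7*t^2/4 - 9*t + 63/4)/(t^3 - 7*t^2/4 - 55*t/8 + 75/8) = 2*(4*t^2 + 5*t - 21)/(8*t^2 + 10*t - 25)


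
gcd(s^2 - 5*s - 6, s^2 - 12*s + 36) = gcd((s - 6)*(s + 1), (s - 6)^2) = s - 6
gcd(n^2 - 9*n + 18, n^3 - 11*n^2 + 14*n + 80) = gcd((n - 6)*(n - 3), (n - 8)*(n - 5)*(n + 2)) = 1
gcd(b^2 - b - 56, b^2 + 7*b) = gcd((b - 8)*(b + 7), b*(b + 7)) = b + 7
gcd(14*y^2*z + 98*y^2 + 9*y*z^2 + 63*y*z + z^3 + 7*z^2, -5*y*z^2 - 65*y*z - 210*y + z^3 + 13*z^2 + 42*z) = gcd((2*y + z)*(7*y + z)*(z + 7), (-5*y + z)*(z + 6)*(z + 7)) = z + 7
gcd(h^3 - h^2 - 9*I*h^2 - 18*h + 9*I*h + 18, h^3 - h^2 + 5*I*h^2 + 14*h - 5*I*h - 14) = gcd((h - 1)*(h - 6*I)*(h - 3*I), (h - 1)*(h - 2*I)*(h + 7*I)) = h - 1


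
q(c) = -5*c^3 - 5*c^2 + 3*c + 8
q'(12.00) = -2277.00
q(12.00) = -9316.00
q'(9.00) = -1302.00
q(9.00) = -4015.00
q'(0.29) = -1.16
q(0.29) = 8.33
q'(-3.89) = -185.08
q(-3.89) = 214.99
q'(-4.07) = -204.77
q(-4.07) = 250.06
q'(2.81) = -143.54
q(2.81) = -133.99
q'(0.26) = -0.61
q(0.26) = 8.35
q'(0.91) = -18.52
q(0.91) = 2.82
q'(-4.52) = -258.26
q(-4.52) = 354.02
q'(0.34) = -2.13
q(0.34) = 8.25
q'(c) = -15*c^2 - 10*c + 3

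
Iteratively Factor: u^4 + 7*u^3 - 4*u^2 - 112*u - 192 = (u + 4)*(u^3 + 3*u^2 - 16*u - 48) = (u + 3)*(u + 4)*(u^2 - 16) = (u + 3)*(u + 4)^2*(u - 4)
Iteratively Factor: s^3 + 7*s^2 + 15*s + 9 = (s + 1)*(s^2 + 6*s + 9) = (s + 1)*(s + 3)*(s + 3)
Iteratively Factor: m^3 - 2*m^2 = (m - 2)*(m^2) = m*(m - 2)*(m)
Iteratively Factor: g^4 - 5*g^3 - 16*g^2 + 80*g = (g)*(g^3 - 5*g^2 - 16*g + 80) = g*(g - 4)*(g^2 - g - 20) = g*(g - 5)*(g - 4)*(g + 4)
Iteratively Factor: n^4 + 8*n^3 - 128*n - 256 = (n + 4)*(n^3 + 4*n^2 - 16*n - 64) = (n + 4)^2*(n^2 - 16) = (n - 4)*(n + 4)^2*(n + 4)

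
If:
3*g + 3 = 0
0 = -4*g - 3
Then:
No Solution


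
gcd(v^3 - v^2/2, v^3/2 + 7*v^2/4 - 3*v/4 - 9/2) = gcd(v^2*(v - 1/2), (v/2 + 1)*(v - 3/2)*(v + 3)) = 1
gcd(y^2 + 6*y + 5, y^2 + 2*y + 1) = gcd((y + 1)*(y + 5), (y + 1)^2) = y + 1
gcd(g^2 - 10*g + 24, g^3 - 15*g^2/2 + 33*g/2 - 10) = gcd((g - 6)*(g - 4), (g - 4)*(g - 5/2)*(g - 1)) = g - 4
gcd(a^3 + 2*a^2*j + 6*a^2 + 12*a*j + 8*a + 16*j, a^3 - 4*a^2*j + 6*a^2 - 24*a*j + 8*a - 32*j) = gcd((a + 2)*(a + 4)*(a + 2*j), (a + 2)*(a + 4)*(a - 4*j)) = a^2 + 6*a + 8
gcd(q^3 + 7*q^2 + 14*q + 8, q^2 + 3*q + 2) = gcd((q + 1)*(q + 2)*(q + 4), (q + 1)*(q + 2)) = q^2 + 3*q + 2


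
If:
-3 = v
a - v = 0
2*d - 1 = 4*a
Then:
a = -3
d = -11/2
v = -3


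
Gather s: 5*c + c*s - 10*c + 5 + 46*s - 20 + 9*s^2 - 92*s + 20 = -5*c + 9*s^2 + s*(c - 46) + 5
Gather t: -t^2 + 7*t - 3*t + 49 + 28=-t^2 + 4*t + 77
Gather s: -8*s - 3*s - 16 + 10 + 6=-11*s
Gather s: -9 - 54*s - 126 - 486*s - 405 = -540*s - 540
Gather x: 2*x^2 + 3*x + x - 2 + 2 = 2*x^2 + 4*x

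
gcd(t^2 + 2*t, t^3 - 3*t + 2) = t + 2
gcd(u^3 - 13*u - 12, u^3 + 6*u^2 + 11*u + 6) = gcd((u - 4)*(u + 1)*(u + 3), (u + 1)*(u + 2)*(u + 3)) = u^2 + 4*u + 3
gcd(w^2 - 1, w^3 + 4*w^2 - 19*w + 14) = w - 1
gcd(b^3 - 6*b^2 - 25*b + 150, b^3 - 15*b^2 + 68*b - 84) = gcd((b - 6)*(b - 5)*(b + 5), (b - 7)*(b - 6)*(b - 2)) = b - 6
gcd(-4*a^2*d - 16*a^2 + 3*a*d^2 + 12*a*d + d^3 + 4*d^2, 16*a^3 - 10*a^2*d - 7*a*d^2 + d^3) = a - d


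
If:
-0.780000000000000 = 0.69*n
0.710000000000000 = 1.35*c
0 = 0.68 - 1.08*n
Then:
No Solution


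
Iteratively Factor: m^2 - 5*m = (m)*(m - 5)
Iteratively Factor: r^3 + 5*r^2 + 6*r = (r + 3)*(r^2 + 2*r) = r*(r + 3)*(r + 2)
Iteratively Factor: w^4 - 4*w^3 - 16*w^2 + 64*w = (w - 4)*(w^3 - 16*w) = (w - 4)^2*(w^2 + 4*w) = w*(w - 4)^2*(w + 4)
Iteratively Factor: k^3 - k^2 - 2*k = (k - 2)*(k^2 + k) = k*(k - 2)*(k + 1)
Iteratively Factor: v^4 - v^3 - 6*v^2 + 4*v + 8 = (v - 2)*(v^3 + v^2 - 4*v - 4) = (v - 2)^2*(v^2 + 3*v + 2) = (v - 2)^2*(v + 2)*(v + 1)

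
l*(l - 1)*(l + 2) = l^3 + l^2 - 2*l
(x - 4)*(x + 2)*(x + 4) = x^3 + 2*x^2 - 16*x - 32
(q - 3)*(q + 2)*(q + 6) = q^3 + 5*q^2 - 12*q - 36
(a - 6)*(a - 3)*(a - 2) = a^3 - 11*a^2 + 36*a - 36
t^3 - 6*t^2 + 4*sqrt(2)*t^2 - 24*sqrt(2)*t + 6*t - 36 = (t - 6)*(t + sqrt(2))*(t + 3*sqrt(2))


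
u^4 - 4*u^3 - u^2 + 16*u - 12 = (u - 3)*(u - 2)*(u - 1)*(u + 2)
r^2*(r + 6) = r^3 + 6*r^2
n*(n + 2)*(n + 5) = n^3 + 7*n^2 + 10*n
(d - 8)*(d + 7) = d^2 - d - 56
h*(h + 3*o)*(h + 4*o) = h^3 + 7*h^2*o + 12*h*o^2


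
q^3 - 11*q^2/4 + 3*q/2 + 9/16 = (q - 3/2)^2*(q + 1/4)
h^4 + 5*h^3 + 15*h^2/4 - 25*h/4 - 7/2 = (h - 1)*(h + 1/2)*(h + 2)*(h + 7/2)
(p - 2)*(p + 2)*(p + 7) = p^3 + 7*p^2 - 4*p - 28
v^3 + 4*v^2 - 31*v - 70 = (v - 5)*(v + 2)*(v + 7)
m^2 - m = m*(m - 1)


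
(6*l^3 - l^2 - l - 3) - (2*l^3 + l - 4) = 4*l^3 - l^2 - 2*l + 1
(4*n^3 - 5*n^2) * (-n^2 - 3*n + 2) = -4*n^5 - 7*n^4 + 23*n^3 - 10*n^2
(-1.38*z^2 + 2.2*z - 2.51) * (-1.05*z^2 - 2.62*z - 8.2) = 1.449*z^4 + 1.3056*z^3 + 8.1875*z^2 - 11.4638*z + 20.582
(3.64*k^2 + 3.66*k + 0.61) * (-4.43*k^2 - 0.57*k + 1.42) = -16.1252*k^4 - 18.2886*k^3 + 0.380300000000001*k^2 + 4.8495*k + 0.8662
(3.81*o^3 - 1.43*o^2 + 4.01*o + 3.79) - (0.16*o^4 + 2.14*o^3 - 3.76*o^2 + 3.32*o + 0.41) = -0.16*o^4 + 1.67*o^3 + 2.33*o^2 + 0.69*o + 3.38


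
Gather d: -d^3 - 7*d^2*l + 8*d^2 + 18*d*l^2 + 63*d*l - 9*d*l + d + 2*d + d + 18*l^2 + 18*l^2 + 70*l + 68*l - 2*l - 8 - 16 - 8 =-d^3 + d^2*(8 - 7*l) + d*(18*l^2 + 54*l + 4) + 36*l^2 + 136*l - 32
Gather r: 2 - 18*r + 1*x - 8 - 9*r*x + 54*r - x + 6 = r*(36 - 9*x)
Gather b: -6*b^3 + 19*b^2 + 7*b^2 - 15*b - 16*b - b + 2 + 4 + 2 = -6*b^3 + 26*b^2 - 32*b + 8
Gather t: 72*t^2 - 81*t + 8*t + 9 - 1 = 72*t^2 - 73*t + 8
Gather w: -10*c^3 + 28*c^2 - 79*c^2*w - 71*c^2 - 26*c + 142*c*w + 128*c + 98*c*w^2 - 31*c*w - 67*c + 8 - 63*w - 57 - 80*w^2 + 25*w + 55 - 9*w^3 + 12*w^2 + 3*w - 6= -10*c^3 - 43*c^2 + 35*c - 9*w^3 + w^2*(98*c - 68) + w*(-79*c^2 + 111*c - 35)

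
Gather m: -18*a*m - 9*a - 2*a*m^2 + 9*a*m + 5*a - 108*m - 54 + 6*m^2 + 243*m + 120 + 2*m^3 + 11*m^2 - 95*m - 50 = -4*a + 2*m^3 + m^2*(17 - 2*a) + m*(40 - 9*a) + 16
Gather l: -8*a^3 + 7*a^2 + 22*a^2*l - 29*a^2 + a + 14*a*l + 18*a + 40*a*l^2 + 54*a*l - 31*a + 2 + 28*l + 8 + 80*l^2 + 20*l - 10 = -8*a^3 - 22*a^2 - 12*a + l^2*(40*a + 80) + l*(22*a^2 + 68*a + 48)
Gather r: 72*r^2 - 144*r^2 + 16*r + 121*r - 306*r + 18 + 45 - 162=-72*r^2 - 169*r - 99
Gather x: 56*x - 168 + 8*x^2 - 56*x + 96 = 8*x^2 - 72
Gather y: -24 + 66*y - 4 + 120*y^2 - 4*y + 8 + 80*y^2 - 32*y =200*y^2 + 30*y - 20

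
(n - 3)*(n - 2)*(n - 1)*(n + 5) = n^4 - n^3 - 19*n^2 + 49*n - 30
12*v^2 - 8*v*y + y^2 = (-6*v + y)*(-2*v + y)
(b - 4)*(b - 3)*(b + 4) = b^3 - 3*b^2 - 16*b + 48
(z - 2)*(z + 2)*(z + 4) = z^3 + 4*z^2 - 4*z - 16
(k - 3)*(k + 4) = k^2 + k - 12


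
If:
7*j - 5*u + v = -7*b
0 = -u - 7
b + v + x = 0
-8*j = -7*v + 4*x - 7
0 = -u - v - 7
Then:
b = -47/12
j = -13/12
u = -7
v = 0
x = 47/12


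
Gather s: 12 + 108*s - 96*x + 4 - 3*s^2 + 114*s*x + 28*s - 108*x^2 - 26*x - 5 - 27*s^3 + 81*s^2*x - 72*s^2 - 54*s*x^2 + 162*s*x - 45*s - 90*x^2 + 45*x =-27*s^3 + s^2*(81*x - 75) + s*(-54*x^2 + 276*x + 91) - 198*x^2 - 77*x + 11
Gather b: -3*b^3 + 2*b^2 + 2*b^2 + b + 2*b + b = -3*b^3 + 4*b^2 + 4*b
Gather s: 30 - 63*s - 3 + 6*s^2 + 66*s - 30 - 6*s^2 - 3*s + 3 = 0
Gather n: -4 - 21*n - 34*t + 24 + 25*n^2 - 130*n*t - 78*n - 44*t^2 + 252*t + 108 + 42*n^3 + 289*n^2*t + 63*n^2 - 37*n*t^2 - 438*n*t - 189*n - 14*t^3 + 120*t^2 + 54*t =42*n^3 + n^2*(289*t + 88) + n*(-37*t^2 - 568*t - 288) - 14*t^3 + 76*t^2 + 272*t + 128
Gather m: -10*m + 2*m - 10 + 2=-8*m - 8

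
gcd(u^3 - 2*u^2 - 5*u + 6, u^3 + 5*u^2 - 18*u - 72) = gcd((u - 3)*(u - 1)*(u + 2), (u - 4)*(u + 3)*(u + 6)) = 1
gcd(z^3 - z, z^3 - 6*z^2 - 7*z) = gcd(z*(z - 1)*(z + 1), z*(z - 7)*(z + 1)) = z^2 + z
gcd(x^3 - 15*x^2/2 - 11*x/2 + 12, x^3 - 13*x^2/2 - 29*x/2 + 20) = x^2 - 9*x + 8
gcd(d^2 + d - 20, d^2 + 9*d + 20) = d + 5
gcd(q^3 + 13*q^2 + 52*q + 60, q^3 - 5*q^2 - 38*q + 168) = q + 6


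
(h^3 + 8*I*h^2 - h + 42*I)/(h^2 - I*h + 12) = (h^2 + 5*I*h + 14)/(h - 4*I)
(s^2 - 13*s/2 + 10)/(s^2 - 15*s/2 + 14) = (2*s - 5)/(2*s - 7)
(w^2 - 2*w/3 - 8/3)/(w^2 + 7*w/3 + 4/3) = (w - 2)/(w + 1)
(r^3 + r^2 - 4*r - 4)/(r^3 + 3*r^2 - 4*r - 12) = (r + 1)/(r + 3)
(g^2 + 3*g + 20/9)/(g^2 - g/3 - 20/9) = (3*g + 5)/(3*g - 5)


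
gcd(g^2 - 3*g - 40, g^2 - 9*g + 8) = g - 8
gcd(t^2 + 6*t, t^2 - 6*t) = t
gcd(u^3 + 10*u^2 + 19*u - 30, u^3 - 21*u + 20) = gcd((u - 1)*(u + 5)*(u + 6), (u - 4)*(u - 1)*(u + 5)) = u^2 + 4*u - 5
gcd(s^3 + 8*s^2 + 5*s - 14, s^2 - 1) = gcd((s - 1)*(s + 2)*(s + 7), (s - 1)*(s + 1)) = s - 1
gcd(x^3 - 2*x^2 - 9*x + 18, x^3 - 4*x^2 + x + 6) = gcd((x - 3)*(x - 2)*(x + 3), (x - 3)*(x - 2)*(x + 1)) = x^2 - 5*x + 6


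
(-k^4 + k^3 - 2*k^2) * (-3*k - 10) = 3*k^5 + 7*k^4 - 4*k^3 + 20*k^2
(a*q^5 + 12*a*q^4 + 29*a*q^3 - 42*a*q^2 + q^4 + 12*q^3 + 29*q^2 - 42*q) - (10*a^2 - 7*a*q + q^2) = -10*a^2 + a*q^5 + 12*a*q^4 + 29*a*q^3 - 42*a*q^2 + 7*a*q + q^4 + 12*q^3 + 28*q^2 - 42*q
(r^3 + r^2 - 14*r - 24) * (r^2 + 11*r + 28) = r^5 + 12*r^4 + 25*r^3 - 150*r^2 - 656*r - 672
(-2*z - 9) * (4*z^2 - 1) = -8*z^3 - 36*z^2 + 2*z + 9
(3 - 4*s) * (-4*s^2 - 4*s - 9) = 16*s^3 + 4*s^2 + 24*s - 27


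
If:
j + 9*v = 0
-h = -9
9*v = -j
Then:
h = 9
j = -9*v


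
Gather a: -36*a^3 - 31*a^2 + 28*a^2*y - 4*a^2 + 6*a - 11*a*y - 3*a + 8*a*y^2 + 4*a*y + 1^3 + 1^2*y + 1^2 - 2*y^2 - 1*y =-36*a^3 + a^2*(28*y - 35) + a*(8*y^2 - 7*y + 3) - 2*y^2 + 2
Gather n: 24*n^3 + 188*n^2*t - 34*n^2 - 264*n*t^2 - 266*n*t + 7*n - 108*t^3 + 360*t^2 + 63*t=24*n^3 + n^2*(188*t - 34) + n*(-264*t^2 - 266*t + 7) - 108*t^3 + 360*t^2 + 63*t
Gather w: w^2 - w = w^2 - w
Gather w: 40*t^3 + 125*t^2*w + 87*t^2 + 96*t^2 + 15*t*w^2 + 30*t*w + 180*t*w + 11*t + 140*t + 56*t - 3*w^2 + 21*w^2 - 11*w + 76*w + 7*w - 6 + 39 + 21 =40*t^3 + 183*t^2 + 207*t + w^2*(15*t + 18) + w*(125*t^2 + 210*t + 72) + 54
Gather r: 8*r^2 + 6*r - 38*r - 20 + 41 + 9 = 8*r^2 - 32*r + 30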